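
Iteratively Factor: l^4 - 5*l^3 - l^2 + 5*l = (l - 5)*(l^3 - l) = (l - 5)*(l - 1)*(l^2 + l) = l*(l - 5)*(l - 1)*(l + 1)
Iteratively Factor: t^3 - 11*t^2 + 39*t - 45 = (t - 5)*(t^2 - 6*t + 9) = (t - 5)*(t - 3)*(t - 3)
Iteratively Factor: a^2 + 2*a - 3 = (a + 3)*(a - 1)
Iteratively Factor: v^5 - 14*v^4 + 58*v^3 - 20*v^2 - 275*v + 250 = (v - 5)*(v^4 - 9*v^3 + 13*v^2 + 45*v - 50) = (v - 5)^2*(v^3 - 4*v^2 - 7*v + 10) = (v - 5)^3*(v^2 + v - 2) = (v - 5)^3*(v + 2)*(v - 1)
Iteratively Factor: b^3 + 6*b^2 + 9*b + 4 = (b + 1)*(b^2 + 5*b + 4) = (b + 1)*(b + 4)*(b + 1)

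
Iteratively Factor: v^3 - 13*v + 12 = (v + 4)*(v^2 - 4*v + 3) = (v - 1)*(v + 4)*(v - 3)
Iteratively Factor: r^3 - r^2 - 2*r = (r - 2)*(r^2 + r) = r*(r - 2)*(r + 1)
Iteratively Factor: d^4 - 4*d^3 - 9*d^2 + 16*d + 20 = (d + 2)*(d^3 - 6*d^2 + 3*d + 10) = (d - 2)*(d + 2)*(d^2 - 4*d - 5) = (d - 5)*(d - 2)*(d + 2)*(d + 1)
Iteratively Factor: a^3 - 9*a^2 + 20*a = (a)*(a^2 - 9*a + 20) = a*(a - 5)*(a - 4)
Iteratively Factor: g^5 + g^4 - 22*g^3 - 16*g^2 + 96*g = (g + 4)*(g^4 - 3*g^3 - 10*g^2 + 24*g) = (g - 4)*(g + 4)*(g^3 + g^2 - 6*g) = (g - 4)*(g + 3)*(g + 4)*(g^2 - 2*g) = (g - 4)*(g - 2)*(g + 3)*(g + 4)*(g)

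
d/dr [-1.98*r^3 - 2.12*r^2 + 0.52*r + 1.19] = -5.94*r^2 - 4.24*r + 0.52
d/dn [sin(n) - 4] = cos(n)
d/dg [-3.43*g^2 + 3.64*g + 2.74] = 3.64 - 6.86*g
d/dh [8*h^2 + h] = 16*h + 1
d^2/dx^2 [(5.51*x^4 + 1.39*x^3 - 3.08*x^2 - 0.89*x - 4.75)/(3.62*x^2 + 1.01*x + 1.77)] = (144.410488*x^6 + 120.873972*x^5 + 245.55315*x^4 + 141.823298*x^3 - 33.0098819999998*x^2 - 43.857798*x + 35.062792)/(47.437928*x^6 + 39.706332*x^5 + 80.66265*x^4 + 39.859145*x^3 + 39.440025*x^2 + 9.492687*x + 5.545233)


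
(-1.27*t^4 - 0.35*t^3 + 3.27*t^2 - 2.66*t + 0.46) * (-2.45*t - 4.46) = 3.1115*t^5 + 6.5217*t^4 - 6.4505*t^3 - 8.0672*t^2 + 10.7366*t - 2.0516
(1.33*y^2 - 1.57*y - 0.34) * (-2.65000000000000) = -3.5245*y^2 + 4.1605*y + 0.901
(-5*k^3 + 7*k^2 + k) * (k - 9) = -5*k^4 + 52*k^3 - 62*k^2 - 9*k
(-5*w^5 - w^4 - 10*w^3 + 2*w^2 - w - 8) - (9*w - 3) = -5*w^5 - w^4 - 10*w^3 + 2*w^2 - 10*w - 5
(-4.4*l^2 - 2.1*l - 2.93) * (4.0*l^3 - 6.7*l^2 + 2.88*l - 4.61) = -17.6*l^5 + 21.08*l^4 - 10.322*l^3 + 33.867*l^2 + 1.2426*l + 13.5073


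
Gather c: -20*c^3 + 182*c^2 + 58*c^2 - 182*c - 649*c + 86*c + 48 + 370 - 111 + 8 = -20*c^3 + 240*c^2 - 745*c + 315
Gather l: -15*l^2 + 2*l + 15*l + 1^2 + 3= -15*l^2 + 17*l + 4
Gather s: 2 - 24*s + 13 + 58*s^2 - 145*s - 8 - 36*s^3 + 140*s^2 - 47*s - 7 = -36*s^3 + 198*s^2 - 216*s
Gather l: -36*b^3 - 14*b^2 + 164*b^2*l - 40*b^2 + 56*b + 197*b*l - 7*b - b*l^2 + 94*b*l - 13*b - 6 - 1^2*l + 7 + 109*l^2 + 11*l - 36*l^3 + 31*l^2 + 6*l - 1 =-36*b^3 - 54*b^2 + 36*b - 36*l^3 + l^2*(140 - b) + l*(164*b^2 + 291*b + 16)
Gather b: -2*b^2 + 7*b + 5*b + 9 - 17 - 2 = -2*b^2 + 12*b - 10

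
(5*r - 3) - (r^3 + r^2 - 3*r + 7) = -r^3 - r^2 + 8*r - 10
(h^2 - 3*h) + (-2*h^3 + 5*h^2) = -2*h^3 + 6*h^2 - 3*h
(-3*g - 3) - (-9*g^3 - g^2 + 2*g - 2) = 9*g^3 + g^2 - 5*g - 1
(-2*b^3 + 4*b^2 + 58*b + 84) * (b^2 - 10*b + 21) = -2*b^5 + 24*b^4 - 24*b^3 - 412*b^2 + 378*b + 1764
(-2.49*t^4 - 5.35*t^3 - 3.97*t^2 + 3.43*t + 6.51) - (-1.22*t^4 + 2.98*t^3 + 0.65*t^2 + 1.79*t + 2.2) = -1.27*t^4 - 8.33*t^3 - 4.62*t^2 + 1.64*t + 4.31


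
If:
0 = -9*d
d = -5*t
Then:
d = 0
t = 0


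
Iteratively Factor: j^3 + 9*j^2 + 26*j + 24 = (j + 3)*(j^2 + 6*j + 8) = (j + 3)*(j + 4)*(j + 2)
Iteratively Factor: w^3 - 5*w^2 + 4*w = (w - 4)*(w^2 - w) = (w - 4)*(w - 1)*(w)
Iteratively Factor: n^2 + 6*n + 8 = (n + 4)*(n + 2)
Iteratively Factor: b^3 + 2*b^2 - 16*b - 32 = (b + 2)*(b^2 - 16) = (b + 2)*(b + 4)*(b - 4)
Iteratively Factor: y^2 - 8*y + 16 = (y - 4)*(y - 4)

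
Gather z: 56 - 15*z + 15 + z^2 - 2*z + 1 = z^2 - 17*z + 72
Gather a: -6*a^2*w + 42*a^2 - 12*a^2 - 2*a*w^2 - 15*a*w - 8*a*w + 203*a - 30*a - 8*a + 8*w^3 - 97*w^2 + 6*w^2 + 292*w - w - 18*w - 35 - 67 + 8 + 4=a^2*(30 - 6*w) + a*(-2*w^2 - 23*w + 165) + 8*w^3 - 91*w^2 + 273*w - 90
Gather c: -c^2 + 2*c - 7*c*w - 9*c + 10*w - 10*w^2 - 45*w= -c^2 + c*(-7*w - 7) - 10*w^2 - 35*w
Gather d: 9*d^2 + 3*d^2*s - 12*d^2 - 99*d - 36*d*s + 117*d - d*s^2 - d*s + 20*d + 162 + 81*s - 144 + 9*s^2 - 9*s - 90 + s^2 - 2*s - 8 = d^2*(3*s - 3) + d*(-s^2 - 37*s + 38) + 10*s^2 + 70*s - 80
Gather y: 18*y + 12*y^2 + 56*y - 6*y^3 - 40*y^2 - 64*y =-6*y^3 - 28*y^2 + 10*y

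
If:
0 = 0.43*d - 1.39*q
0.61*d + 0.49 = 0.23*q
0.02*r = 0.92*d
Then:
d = -0.91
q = -0.28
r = -41.83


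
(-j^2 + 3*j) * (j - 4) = -j^3 + 7*j^2 - 12*j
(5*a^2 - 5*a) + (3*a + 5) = 5*a^2 - 2*a + 5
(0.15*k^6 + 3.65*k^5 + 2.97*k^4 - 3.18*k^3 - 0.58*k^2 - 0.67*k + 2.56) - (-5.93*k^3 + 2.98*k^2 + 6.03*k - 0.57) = 0.15*k^6 + 3.65*k^5 + 2.97*k^4 + 2.75*k^3 - 3.56*k^2 - 6.7*k + 3.13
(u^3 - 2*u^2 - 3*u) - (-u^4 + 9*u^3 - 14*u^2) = u^4 - 8*u^3 + 12*u^2 - 3*u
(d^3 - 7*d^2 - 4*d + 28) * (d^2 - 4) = d^5 - 7*d^4 - 8*d^3 + 56*d^2 + 16*d - 112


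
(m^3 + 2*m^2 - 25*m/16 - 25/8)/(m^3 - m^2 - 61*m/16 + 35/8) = (4*m + 5)/(4*m - 7)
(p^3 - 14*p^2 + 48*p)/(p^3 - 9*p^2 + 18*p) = (p - 8)/(p - 3)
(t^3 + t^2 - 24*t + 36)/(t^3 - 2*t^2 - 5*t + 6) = (t^2 + 4*t - 12)/(t^2 + t - 2)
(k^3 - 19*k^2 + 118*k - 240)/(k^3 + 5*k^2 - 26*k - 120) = (k^2 - 14*k + 48)/(k^2 + 10*k + 24)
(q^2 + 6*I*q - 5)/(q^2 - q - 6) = (-q^2 - 6*I*q + 5)/(-q^2 + q + 6)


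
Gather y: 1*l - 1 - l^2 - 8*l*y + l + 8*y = -l^2 + 2*l + y*(8 - 8*l) - 1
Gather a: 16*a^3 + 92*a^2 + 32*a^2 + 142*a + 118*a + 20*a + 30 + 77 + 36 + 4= 16*a^3 + 124*a^2 + 280*a + 147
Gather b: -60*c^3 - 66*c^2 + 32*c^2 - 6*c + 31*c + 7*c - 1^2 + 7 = -60*c^3 - 34*c^2 + 32*c + 6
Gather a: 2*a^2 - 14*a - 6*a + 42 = 2*a^2 - 20*a + 42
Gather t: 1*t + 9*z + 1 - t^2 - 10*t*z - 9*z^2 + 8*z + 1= -t^2 + t*(1 - 10*z) - 9*z^2 + 17*z + 2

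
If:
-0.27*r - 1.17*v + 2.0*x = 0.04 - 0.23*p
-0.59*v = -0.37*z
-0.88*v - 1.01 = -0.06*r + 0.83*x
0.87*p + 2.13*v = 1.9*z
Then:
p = 0.648548607052406*z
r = -15.2633602279275*z - 19.7233429394813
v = 0.627118644067797*z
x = -1.76827231380158*z - 2.64265129682997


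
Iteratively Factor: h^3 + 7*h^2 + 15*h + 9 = (h + 3)*(h^2 + 4*h + 3) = (h + 3)^2*(h + 1)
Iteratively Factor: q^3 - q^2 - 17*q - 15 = (q + 1)*(q^2 - 2*q - 15) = (q + 1)*(q + 3)*(q - 5)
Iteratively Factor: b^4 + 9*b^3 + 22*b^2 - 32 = (b + 2)*(b^3 + 7*b^2 + 8*b - 16) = (b + 2)*(b + 4)*(b^2 + 3*b - 4) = (b - 1)*(b + 2)*(b + 4)*(b + 4)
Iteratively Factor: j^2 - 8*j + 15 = (j - 5)*(j - 3)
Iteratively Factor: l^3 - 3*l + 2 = (l - 1)*(l^2 + l - 2) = (l - 1)^2*(l + 2)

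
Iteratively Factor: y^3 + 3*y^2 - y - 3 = (y + 3)*(y^2 - 1) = (y + 1)*(y + 3)*(y - 1)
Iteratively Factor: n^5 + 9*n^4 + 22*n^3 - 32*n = (n)*(n^4 + 9*n^3 + 22*n^2 - 32) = n*(n + 2)*(n^3 + 7*n^2 + 8*n - 16) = n*(n + 2)*(n + 4)*(n^2 + 3*n - 4) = n*(n + 2)*(n + 4)^2*(n - 1)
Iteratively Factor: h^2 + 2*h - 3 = (h - 1)*(h + 3)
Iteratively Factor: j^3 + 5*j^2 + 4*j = (j + 4)*(j^2 + j) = (j + 1)*(j + 4)*(j)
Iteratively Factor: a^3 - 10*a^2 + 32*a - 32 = (a - 2)*(a^2 - 8*a + 16) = (a - 4)*(a - 2)*(a - 4)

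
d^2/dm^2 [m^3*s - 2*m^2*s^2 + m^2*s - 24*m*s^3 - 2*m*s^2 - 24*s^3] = 2*s*(3*m - 2*s + 1)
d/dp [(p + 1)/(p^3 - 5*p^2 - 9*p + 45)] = (p^3 - 5*p^2 - 9*p + (p + 1)*(-3*p^2 + 10*p + 9) + 45)/(p^3 - 5*p^2 - 9*p + 45)^2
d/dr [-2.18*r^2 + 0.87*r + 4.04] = 0.87 - 4.36*r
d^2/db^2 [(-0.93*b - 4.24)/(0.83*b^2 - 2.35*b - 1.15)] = ((0.93*b + 4.24)*(1.66*b - 2.35)*(3.32*b - 4.7) + (4.6314*b + 2.6674)*(-0.83*b^2 + 2.35*b + 1.15))/(-0.83*b^2 + 2.35*b + 1.15)^3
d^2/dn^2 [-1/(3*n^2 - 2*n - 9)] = 2*(-9*n^2 + 6*n + 4*(3*n - 1)^2 + 27)/(-3*n^2 + 2*n + 9)^3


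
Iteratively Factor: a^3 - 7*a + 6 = (a - 2)*(a^2 + 2*a - 3) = (a - 2)*(a - 1)*(a + 3)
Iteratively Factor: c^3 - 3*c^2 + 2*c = (c - 1)*(c^2 - 2*c) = (c - 2)*(c - 1)*(c)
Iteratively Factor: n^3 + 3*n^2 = (n)*(n^2 + 3*n) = n*(n + 3)*(n)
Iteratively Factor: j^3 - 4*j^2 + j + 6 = (j + 1)*(j^2 - 5*j + 6) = (j - 3)*(j + 1)*(j - 2)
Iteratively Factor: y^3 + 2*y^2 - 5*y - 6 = (y + 3)*(y^2 - y - 2) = (y - 2)*(y + 3)*(y + 1)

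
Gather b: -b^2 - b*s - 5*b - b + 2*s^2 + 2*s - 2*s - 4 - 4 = -b^2 + b*(-s - 6) + 2*s^2 - 8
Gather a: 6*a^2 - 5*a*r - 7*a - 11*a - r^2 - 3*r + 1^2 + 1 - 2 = 6*a^2 + a*(-5*r - 18) - r^2 - 3*r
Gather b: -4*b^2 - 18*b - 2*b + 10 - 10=-4*b^2 - 20*b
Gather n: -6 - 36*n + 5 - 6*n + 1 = -42*n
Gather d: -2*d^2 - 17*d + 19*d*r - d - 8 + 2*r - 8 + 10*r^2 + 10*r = -2*d^2 + d*(19*r - 18) + 10*r^2 + 12*r - 16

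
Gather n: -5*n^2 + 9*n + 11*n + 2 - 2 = -5*n^2 + 20*n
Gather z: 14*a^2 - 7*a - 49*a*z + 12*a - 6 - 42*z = 14*a^2 + 5*a + z*(-49*a - 42) - 6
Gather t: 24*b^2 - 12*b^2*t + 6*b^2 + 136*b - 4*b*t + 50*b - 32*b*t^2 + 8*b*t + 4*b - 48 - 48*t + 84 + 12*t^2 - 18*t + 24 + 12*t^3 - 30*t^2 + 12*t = 30*b^2 + 190*b + 12*t^3 + t^2*(-32*b - 18) + t*(-12*b^2 + 4*b - 54) + 60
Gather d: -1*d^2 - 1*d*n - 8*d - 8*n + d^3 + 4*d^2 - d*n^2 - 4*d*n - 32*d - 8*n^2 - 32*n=d^3 + 3*d^2 + d*(-n^2 - 5*n - 40) - 8*n^2 - 40*n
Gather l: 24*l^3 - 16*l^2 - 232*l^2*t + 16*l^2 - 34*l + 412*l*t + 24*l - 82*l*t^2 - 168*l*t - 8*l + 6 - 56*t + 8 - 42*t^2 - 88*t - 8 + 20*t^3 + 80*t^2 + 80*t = 24*l^3 - 232*l^2*t + l*(-82*t^2 + 244*t - 18) + 20*t^3 + 38*t^2 - 64*t + 6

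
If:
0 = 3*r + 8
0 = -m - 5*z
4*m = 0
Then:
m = 0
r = -8/3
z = 0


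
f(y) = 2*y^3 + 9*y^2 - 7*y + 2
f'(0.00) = -7.00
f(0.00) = 2.00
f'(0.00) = -7.00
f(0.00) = 2.00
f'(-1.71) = -20.24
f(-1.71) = 30.29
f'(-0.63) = -15.96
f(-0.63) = 9.48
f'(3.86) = 151.88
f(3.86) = 224.10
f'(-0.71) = -16.76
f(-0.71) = 10.79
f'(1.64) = 38.66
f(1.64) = 23.55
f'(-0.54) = -14.97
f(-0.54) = 8.09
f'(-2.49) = -14.62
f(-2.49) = 44.35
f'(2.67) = 83.83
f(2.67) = 85.54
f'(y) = 6*y^2 + 18*y - 7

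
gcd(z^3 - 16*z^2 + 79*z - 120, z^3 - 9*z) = z - 3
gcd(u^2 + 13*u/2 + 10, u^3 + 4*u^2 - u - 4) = u + 4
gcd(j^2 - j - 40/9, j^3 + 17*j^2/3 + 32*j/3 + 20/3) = j + 5/3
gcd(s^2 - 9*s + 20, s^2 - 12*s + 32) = s - 4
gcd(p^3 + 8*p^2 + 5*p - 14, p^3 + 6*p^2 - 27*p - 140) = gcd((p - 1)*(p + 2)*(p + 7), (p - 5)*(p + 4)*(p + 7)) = p + 7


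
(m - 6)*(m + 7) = m^2 + m - 42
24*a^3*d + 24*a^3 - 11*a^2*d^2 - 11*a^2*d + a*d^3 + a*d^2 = (-8*a + d)*(-3*a + d)*(a*d + a)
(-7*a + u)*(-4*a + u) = 28*a^2 - 11*a*u + u^2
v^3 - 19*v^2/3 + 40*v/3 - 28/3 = (v - 7/3)*(v - 2)^2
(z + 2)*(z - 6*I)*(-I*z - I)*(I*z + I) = z^4 + 4*z^3 - 6*I*z^3 + 5*z^2 - 24*I*z^2 + 2*z - 30*I*z - 12*I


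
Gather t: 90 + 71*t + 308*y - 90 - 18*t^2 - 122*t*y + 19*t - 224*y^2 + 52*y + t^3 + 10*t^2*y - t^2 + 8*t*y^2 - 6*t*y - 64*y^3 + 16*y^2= t^3 + t^2*(10*y - 19) + t*(8*y^2 - 128*y + 90) - 64*y^3 - 208*y^2 + 360*y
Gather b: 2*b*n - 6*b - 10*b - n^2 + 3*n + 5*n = b*(2*n - 16) - n^2 + 8*n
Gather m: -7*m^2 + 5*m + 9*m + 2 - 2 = -7*m^2 + 14*m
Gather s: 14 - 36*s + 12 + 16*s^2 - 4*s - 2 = 16*s^2 - 40*s + 24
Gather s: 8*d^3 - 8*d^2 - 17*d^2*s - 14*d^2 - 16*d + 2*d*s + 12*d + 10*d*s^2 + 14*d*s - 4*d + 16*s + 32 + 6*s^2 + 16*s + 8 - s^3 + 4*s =8*d^3 - 22*d^2 - 8*d - s^3 + s^2*(10*d + 6) + s*(-17*d^2 + 16*d + 36) + 40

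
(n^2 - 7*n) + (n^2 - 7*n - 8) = 2*n^2 - 14*n - 8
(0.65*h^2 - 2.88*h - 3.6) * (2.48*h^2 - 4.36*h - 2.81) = 1.612*h^4 - 9.9764*h^3 + 1.8023*h^2 + 23.7888*h + 10.116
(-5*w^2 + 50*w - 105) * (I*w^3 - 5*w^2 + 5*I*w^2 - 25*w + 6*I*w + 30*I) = -5*I*w^5 + 25*w^4 + 25*I*w^4 - 125*w^3 + 115*I*w^3 - 725*w^2 - 375*I*w^2 + 2625*w + 870*I*w - 3150*I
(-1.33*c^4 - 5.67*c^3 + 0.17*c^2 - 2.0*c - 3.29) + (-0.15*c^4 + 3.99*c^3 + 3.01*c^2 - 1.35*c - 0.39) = -1.48*c^4 - 1.68*c^3 + 3.18*c^2 - 3.35*c - 3.68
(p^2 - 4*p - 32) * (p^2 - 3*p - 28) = p^4 - 7*p^3 - 48*p^2 + 208*p + 896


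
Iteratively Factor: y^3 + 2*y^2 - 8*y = (y - 2)*(y^2 + 4*y) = (y - 2)*(y + 4)*(y)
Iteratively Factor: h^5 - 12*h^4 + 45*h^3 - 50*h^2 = (h - 5)*(h^4 - 7*h^3 + 10*h^2) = h*(h - 5)*(h^3 - 7*h^2 + 10*h) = h^2*(h - 5)*(h^2 - 7*h + 10) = h^2*(h - 5)^2*(h - 2)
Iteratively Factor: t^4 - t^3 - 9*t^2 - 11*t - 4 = (t + 1)*(t^3 - 2*t^2 - 7*t - 4) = (t - 4)*(t + 1)*(t^2 + 2*t + 1) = (t - 4)*(t + 1)^2*(t + 1)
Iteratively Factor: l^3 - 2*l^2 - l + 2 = (l - 2)*(l^2 - 1) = (l - 2)*(l - 1)*(l + 1)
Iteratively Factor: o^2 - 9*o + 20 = (o - 4)*(o - 5)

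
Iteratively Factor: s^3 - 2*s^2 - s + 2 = (s - 2)*(s^2 - 1) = (s - 2)*(s - 1)*(s + 1)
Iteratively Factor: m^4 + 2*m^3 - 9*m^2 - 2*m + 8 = (m - 1)*(m^3 + 3*m^2 - 6*m - 8) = (m - 1)*(m + 1)*(m^2 + 2*m - 8) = (m - 1)*(m + 1)*(m + 4)*(m - 2)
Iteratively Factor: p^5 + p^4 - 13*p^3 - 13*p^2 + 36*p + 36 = (p + 2)*(p^4 - p^3 - 11*p^2 + 9*p + 18) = (p - 2)*(p + 2)*(p^3 + p^2 - 9*p - 9) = (p - 2)*(p + 1)*(p + 2)*(p^2 - 9) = (p - 3)*(p - 2)*(p + 1)*(p + 2)*(p + 3)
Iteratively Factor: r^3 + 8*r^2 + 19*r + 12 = (r + 1)*(r^2 + 7*r + 12) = (r + 1)*(r + 4)*(r + 3)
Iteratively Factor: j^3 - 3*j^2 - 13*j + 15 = (j - 5)*(j^2 + 2*j - 3) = (j - 5)*(j + 3)*(j - 1)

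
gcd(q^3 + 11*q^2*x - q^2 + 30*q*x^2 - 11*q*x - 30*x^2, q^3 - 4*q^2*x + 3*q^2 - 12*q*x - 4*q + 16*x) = q - 1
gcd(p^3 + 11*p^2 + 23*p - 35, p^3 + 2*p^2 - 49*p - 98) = p + 7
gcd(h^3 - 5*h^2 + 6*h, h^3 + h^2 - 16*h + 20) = h - 2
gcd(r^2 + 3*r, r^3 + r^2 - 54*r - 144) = r + 3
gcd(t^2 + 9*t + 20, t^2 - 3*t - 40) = t + 5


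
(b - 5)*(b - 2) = b^2 - 7*b + 10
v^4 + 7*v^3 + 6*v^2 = v^2*(v + 1)*(v + 6)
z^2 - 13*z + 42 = (z - 7)*(z - 6)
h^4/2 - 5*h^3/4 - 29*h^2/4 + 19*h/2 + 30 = (h/2 + 1)*(h - 4)*(h - 3)*(h + 5/2)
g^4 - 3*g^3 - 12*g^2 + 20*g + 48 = (g - 4)*(g - 3)*(g + 2)^2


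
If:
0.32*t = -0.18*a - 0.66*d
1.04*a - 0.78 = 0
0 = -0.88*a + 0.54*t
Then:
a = 0.75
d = -0.80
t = 1.22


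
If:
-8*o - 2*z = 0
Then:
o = -z/4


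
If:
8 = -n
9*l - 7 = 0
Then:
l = 7/9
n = -8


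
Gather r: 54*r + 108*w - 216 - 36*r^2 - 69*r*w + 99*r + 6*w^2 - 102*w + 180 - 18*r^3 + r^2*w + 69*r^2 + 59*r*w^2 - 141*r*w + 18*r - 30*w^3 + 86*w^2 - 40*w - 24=-18*r^3 + r^2*(w + 33) + r*(59*w^2 - 210*w + 171) - 30*w^3 + 92*w^2 - 34*w - 60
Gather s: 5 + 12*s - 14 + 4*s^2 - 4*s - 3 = 4*s^2 + 8*s - 12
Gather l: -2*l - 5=-2*l - 5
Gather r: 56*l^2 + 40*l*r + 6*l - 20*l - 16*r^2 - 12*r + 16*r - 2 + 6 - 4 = 56*l^2 - 14*l - 16*r^2 + r*(40*l + 4)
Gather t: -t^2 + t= -t^2 + t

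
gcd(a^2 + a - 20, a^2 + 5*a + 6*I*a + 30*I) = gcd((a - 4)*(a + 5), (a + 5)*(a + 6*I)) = a + 5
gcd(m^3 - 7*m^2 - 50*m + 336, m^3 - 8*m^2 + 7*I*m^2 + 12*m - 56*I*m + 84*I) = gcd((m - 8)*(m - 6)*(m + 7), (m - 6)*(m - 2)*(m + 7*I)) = m - 6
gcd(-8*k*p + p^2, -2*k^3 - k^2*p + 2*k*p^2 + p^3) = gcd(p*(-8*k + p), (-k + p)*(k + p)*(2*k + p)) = 1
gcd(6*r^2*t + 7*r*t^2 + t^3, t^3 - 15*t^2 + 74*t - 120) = 1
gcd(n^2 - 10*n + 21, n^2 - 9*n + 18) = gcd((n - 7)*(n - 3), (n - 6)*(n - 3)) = n - 3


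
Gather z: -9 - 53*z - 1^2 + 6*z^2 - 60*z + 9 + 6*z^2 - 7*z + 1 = 12*z^2 - 120*z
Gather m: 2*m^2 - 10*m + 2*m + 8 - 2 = 2*m^2 - 8*m + 6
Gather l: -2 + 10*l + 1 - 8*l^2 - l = -8*l^2 + 9*l - 1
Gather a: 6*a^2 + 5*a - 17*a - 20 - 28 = 6*a^2 - 12*a - 48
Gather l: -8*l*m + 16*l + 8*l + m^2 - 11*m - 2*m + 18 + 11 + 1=l*(24 - 8*m) + m^2 - 13*m + 30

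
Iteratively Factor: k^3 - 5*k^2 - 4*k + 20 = (k - 2)*(k^2 - 3*k - 10) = (k - 2)*(k + 2)*(k - 5)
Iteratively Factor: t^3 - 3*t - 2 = (t + 1)*(t^2 - t - 2) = (t + 1)^2*(t - 2)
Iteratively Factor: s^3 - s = (s)*(s^2 - 1) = s*(s + 1)*(s - 1)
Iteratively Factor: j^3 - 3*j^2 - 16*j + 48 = (j - 4)*(j^2 + j - 12) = (j - 4)*(j - 3)*(j + 4)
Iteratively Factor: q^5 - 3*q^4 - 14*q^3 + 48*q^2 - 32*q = (q)*(q^4 - 3*q^3 - 14*q^2 + 48*q - 32) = q*(q - 4)*(q^3 + q^2 - 10*q + 8) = q*(q - 4)*(q - 2)*(q^2 + 3*q - 4) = q*(q - 4)*(q - 2)*(q + 4)*(q - 1)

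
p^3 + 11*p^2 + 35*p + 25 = (p + 1)*(p + 5)^2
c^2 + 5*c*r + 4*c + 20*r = (c + 4)*(c + 5*r)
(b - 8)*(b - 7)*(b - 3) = b^3 - 18*b^2 + 101*b - 168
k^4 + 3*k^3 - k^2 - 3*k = k*(k - 1)*(k + 1)*(k + 3)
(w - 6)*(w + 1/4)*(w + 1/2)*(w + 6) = w^4 + 3*w^3/4 - 287*w^2/8 - 27*w - 9/2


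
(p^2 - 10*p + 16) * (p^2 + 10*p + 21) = p^4 - 63*p^2 - 50*p + 336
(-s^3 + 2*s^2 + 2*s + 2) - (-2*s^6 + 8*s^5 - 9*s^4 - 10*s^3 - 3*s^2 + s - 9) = 2*s^6 - 8*s^5 + 9*s^4 + 9*s^3 + 5*s^2 + s + 11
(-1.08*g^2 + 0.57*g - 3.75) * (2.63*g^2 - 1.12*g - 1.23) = -2.8404*g^4 + 2.7087*g^3 - 9.1725*g^2 + 3.4989*g + 4.6125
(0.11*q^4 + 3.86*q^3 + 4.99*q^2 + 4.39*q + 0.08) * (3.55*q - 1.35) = 0.3905*q^5 + 13.5545*q^4 + 12.5035*q^3 + 8.848*q^2 - 5.6425*q - 0.108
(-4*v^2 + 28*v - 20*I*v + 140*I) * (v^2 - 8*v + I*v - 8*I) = -4*v^4 + 60*v^3 - 24*I*v^3 - 204*v^2 + 360*I*v^2 - 300*v - 1344*I*v + 1120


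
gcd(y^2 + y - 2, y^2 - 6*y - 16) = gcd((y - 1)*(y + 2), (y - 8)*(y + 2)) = y + 2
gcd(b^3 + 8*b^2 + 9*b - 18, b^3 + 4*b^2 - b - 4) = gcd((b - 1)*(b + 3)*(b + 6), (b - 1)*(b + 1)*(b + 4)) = b - 1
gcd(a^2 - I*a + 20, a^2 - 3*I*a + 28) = a + 4*I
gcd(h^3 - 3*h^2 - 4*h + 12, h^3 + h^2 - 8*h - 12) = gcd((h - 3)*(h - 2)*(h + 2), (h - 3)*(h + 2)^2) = h^2 - h - 6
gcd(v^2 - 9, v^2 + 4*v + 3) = v + 3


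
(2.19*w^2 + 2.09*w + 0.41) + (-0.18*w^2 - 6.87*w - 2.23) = 2.01*w^2 - 4.78*w - 1.82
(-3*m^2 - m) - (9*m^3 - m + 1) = -9*m^3 - 3*m^2 - 1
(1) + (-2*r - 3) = -2*r - 2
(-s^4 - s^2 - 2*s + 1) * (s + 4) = -s^5 - 4*s^4 - s^3 - 6*s^2 - 7*s + 4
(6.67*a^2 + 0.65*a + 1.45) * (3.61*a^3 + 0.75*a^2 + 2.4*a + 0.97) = 24.0787*a^5 + 7.349*a^4 + 21.73*a^3 + 9.1174*a^2 + 4.1105*a + 1.4065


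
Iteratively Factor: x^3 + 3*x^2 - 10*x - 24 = (x + 4)*(x^2 - x - 6) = (x + 2)*(x + 4)*(x - 3)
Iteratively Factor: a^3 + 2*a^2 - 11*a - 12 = (a - 3)*(a^2 + 5*a + 4) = (a - 3)*(a + 1)*(a + 4)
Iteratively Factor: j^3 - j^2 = (j)*(j^2 - j) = j*(j - 1)*(j)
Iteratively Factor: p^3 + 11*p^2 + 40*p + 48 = (p + 4)*(p^2 + 7*p + 12) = (p + 3)*(p + 4)*(p + 4)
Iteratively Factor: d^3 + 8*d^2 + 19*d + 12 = (d + 4)*(d^2 + 4*d + 3) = (d + 3)*(d + 4)*(d + 1)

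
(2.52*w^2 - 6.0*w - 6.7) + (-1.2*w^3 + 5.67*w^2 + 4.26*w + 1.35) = -1.2*w^3 + 8.19*w^2 - 1.74*w - 5.35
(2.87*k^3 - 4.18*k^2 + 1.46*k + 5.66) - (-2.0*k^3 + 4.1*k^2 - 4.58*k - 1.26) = 4.87*k^3 - 8.28*k^2 + 6.04*k + 6.92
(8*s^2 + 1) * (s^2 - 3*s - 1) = 8*s^4 - 24*s^3 - 7*s^2 - 3*s - 1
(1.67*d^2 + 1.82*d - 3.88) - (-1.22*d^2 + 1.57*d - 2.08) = 2.89*d^2 + 0.25*d - 1.8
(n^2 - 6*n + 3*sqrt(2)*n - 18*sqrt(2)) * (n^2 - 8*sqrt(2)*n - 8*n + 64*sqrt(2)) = n^4 - 14*n^3 - 5*sqrt(2)*n^3 + 70*sqrt(2)*n^2 - 240*sqrt(2)*n + 672*n - 2304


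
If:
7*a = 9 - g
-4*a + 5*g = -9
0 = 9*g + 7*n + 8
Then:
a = 18/13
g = -9/13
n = -23/91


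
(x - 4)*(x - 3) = x^2 - 7*x + 12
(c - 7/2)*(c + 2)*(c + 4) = c^3 + 5*c^2/2 - 13*c - 28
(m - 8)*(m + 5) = m^2 - 3*m - 40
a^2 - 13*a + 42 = (a - 7)*(a - 6)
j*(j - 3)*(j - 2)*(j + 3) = j^4 - 2*j^3 - 9*j^2 + 18*j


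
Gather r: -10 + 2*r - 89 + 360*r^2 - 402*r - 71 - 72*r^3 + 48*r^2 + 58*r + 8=-72*r^3 + 408*r^2 - 342*r - 162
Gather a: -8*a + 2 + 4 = 6 - 8*a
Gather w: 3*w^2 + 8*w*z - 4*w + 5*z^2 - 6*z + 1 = 3*w^2 + w*(8*z - 4) + 5*z^2 - 6*z + 1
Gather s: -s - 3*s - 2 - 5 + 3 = -4*s - 4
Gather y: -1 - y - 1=-y - 2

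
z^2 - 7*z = z*(z - 7)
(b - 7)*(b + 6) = b^2 - b - 42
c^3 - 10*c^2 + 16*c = c*(c - 8)*(c - 2)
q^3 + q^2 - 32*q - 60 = (q - 6)*(q + 2)*(q + 5)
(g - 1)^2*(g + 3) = g^3 + g^2 - 5*g + 3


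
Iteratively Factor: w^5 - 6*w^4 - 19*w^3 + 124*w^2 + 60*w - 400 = (w + 4)*(w^4 - 10*w^3 + 21*w^2 + 40*w - 100) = (w - 5)*(w + 4)*(w^3 - 5*w^2 - 4*w + 20) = (w - 5)^2*(w + 4)*(w^2 - 4) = (w - 5)^2*(w - 2)*(w + 4)*(w + 2)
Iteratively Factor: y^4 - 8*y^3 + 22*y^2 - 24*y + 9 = (y - 3)*(y^3 - 5*y^2 + 7*y - 3) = (y - 3)*(y - 1)*(y^2 - 4*y + 3) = (y - 3)^2*(y - 1)*(y - 1)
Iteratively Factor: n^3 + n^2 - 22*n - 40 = (n + 4)*(n^2 - 3*n - 10) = (n - 5)*(n + 4)*(n + 2)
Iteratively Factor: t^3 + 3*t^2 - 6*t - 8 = (t + 1)*(t^2 + 2*t - 8) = (t + 1)*(t + 4)*(t - 2)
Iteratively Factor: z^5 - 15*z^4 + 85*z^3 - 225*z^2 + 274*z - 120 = (z - 5)*(z^4 - 10*z^3 + 35*z^2 - 50*z + 24) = (z - 5)*(z - 4)*(z^3 - 6*z^2 + 11*z - 6) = (z - 5)*(z - 4)*(z - 2)*(z^2 - 4*z + 3) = (z - 5)*(z - 4)*(z - 3)*(z - 2)*(z - 1)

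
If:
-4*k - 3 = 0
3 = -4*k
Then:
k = -3/4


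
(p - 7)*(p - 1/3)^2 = p^3 - 23*p^2/3 + 43*p/9 - 7/9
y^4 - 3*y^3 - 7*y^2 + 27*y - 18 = (y - 3)*(y - 2)*(y - 1)*(y + 3)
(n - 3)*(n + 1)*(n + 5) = n^3 + 3*n^2 - 13*n - 15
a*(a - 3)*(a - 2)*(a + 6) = a^4 + a^3 - 24*a^2 + 36*a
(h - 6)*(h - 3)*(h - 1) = h^3 - 10*h^2 + 27*h - 18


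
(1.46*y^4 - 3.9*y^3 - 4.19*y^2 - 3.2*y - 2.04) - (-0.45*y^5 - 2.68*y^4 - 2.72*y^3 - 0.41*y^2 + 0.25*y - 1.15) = 0.45*y^5 + 4.14*y^4 - 1.18*y^3 - 3.78*y^2 - 3.45*y - 0.89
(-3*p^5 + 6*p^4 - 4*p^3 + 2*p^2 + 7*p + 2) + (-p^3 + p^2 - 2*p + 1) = -3*p^5 + 6*p^4 - 5*p^3 + 3*p^2 + 5*p + 3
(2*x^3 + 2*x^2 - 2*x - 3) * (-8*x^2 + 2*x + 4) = -16*x^5 - 12*x^4 + 28*x^3 + 28*x^2 - 14*x - 12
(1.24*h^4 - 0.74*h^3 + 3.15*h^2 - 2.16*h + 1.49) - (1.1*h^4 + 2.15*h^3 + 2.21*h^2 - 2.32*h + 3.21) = 0.14*h^4 - 2.89*h^3 + 0.94*h^2 + 0.16*h - 1.72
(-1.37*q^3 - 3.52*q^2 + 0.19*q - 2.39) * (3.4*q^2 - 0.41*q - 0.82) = -4.658*q^5 - 11.4063*q^4 + 3.2126*q^3 - 5.3175*q^2 + 0.8241*q + 1.9598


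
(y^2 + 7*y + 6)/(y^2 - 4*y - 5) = (y + 6)/(y - 5)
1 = 1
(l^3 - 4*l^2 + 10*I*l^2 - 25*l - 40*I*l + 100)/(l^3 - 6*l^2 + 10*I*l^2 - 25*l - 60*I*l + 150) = (l - 4)/(l - 6)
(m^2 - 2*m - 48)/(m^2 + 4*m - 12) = (m - 8)/(m - 2)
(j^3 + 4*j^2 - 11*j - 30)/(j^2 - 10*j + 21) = (j^2 + 7*j + 10)/(j - 7)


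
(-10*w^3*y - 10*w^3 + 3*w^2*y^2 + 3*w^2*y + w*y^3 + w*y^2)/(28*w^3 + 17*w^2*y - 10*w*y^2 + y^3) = w*(-10*w^2*y - 10*w^2 + 3*w*y^2 + 3*w*y + y^3 + y^2)/(28*w^3 + 17*w^2*y - 10*w*y^2 + y^3)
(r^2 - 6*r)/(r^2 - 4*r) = (r - 6)/(r - 4)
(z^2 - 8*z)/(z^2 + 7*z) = (z - 8)/(z + 7)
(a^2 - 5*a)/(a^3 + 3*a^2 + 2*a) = (a - 5)/(a^2 + 3*a + 2)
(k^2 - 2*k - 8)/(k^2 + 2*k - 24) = (k + 2)/(k + 6)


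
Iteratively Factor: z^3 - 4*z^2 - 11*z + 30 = (z - 2)*(z^2 - 2*z - 15) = (z - 5)*(z - 2)*(z + 3)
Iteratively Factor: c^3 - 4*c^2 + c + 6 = (c + 1)*(c^2 - 5*c + 6) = (c - 2)*(c + 1)*(c - 3)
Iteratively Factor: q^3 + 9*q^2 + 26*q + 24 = (q + 2)*(q^2 + 7*q + 12) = (q + 2)*(q + 3)*(q + 4)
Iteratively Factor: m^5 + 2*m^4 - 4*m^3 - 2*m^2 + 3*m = (m - 1)*(m^4 + 3*m^3 - m^2 - 3*m) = (m - 1)*(m + 3)*(m^3 - m) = m*(m - 1)*(m + 3)*(m^2 - 1) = m*(m - 1)^2*(m + 3)*(m + 1)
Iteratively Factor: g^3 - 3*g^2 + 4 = (g - 2)*(g^2 - g - 2) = (g - 2)*(g + 1)*(g - 2)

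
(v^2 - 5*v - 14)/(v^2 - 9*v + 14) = (v + 2)/(v - 2)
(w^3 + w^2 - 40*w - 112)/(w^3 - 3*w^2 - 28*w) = (w + 4)/w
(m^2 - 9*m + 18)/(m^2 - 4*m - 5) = (-m^2 + 9*m - 18)/(-m^2 + 4*m + 5)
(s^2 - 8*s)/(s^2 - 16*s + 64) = s/(s - 8)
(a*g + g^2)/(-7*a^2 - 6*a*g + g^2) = -g/(7*a - g)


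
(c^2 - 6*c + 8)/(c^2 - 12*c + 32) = (c - 2)/(c - 8)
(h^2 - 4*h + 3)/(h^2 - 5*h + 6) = (h - 1)/(h - 2)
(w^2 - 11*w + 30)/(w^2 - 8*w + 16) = (w^2 - 11*w + 30)/(w^2 - 8*w + 16)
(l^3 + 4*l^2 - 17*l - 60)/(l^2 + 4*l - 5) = (l^2 - l - 12)/(l - 1)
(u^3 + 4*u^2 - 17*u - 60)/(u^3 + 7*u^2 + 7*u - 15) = (u - 4)/(u - 1)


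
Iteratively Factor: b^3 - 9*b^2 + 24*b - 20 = (b - 2)*(b^2 - 7*b + 10) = (b - 2)^2*(b - 5)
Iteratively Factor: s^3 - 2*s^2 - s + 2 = (s + 1)*(s^2 - 3*s + 2) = (s - 2)*(s + 1)*(s - 1)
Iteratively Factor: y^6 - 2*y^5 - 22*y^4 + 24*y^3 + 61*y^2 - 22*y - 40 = (y + 1)*(y^5 - 3*y^4 - 19*y^3 + 43*y^2 + 18*y - 40) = (y - 1)*(y + 1)*(y^4 - 2*y^3 - 21*y^2 + 22*y + 40) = (y - 1)*(y + 1)^2*(y^3 - 3*y^2 - 18*y + 40) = (y - 1)*(y + 1)^2*(y + 4)*(y^2 - 7*y + 10) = (y - 5)*(y - 1)*(y + 1)^2*(y + 4)*(y - 2)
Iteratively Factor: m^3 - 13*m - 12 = (m - 4)*(m^2 + 4*m + 3) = (m - 4)*(m + 1)*(m + 3)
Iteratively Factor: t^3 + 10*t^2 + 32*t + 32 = (t + 4)*(t^2 + 6*t + 8) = (t + 2)*(t + 4)*(t + 4)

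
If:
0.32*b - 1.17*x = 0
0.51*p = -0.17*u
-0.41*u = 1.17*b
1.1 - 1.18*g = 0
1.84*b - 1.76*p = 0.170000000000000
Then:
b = 1.02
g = 0.93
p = 0.98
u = -2.92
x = 0.28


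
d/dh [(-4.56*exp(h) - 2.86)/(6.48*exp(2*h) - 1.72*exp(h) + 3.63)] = (29.5488*exp(2*h) + 37.0656*exp(h) - 21.472)*exp(h)/(41.9904*exp(4*h) - 22.2912*exp(3*h) + 50.0032*exp(2*h) - 12.4872*exp(h) + 13.1769)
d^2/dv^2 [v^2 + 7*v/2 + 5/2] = 2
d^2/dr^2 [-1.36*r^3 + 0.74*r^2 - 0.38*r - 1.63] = 1.48 - 8.16*r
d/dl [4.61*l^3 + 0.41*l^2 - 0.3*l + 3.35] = 13.83*l^2 + 0.82*l - 0.3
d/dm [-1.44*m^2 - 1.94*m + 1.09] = -2.88*m - 1.94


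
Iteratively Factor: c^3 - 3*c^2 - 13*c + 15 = (c + 3)*(c^2 - 6*c + 5) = (c - 5)*(c + 3)*(c - 1)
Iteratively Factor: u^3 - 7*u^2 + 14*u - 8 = (u - 1)*(u^2 - 6*u + 8) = (u - 2)*(u - 1)*(u - 4)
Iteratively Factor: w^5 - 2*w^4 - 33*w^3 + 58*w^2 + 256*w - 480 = (w - 2)*(w^4 - 33*w^2 - 8*w + 240) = (w - 2)*(w + 4)*(w^3 - 4*w^2 - 17*w + 60) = (w - 5)*(w - 2)*(w + 4)*(w^2 + w - 12) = (w - 5)*(w - 2)*(w + 4)^2*(w - 3)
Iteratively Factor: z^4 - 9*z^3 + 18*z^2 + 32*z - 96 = (z - 4)*(z^3 - 5*z^2 - 2*z + 24) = (z - 4)*(z - 3)*(z^2 - 2*z - 8) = (z - 4)^2*(z - 3)*(z + 2)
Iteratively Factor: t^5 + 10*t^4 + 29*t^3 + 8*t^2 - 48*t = (t + 4)*(t^4 + 6*t^3 + 5*t^2 - 12*t) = (t + 4)^2*(t^3 + 2*t^2 - 3*t) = t*(t + 4)^2*(t^2 + 2*t - 3) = t*(t - 1)*(t + 4)^2*(t + 3)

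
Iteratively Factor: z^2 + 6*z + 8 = (z + 4)*(z + 2)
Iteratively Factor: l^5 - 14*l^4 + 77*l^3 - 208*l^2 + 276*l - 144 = (l - 3)*(l^4 - 11*l^3 + 44*l^2 - 76*l + 48) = (l - 3)*(l - 2)*(l^3 - 9*l^2 + 26*l - 24) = (l - 3)*(l - 2)^2*(l^2 - 7*l + 12) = (l - 4)*(l - 3)*(l - 2)^2*(l - 3)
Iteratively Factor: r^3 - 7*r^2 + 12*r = (r)*(r^2 - 7*r + 12) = r*(r - 4)*(r - 3)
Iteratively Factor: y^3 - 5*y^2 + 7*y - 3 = (y - 1)*(y^2 - 4*y + 3) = (y - 1)^2*(y - 3)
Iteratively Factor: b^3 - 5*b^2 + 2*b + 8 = (b - 4)*(b^2 - b - 2) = (b - 4)*(b + 1)*(b - 2)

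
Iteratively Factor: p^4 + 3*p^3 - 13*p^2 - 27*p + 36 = (p - 3)*(p^3 + 6*p^2 + 5*p - 12) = (p - 3)*(p - 1)*(p^2 + 7*p + 12) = (p - 3)*(p - 1)*(p + 4)*(p + 3)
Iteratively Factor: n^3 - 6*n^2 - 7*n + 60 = (n + 3)*(n^2 - 9*n + 20) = (n - 5)*(n + 3)*(n - 4)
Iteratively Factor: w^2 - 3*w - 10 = (w - 5)*(w + 2)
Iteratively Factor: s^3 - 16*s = (s)*(s^2 - 16) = s*(s + 4)*(s - 4)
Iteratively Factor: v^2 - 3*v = (v - 3)*(v)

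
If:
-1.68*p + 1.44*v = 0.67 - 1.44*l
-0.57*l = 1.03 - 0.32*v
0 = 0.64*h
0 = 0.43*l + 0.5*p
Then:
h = 0.00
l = -0.73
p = 0.63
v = 1.92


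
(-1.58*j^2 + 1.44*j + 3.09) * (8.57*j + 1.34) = -13.5406*j^3 + 10.2236*j^2 + 28.4109*j + 4.1406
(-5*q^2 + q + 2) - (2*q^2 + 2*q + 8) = -7*q^2 - q - 6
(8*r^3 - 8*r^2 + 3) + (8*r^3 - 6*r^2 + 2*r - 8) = 16*r^3 - 14*r^2 + 2*r - 5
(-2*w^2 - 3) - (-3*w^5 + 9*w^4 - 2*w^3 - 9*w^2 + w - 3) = 3*w^5 - 9*w^4 + 2*w^3 + 7*w^2 - w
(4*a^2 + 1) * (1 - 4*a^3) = -16*a^5 - 4*a^3 + 4*a^2 + 1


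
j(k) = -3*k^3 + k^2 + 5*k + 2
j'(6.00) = -307.00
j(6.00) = -580.00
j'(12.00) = -1267.00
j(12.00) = -4978.00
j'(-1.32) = -13.32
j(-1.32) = 4.04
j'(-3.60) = -118.84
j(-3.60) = 136.93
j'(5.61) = -267.03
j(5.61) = -468.15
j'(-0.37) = 3.03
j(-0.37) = 0.44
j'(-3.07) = -85.96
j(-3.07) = 82.88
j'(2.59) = -50.19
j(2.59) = -30.46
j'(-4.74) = -206.69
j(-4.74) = 320.26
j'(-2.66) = -64.00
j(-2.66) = 52.24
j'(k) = -9*k^2 + 2*k + 5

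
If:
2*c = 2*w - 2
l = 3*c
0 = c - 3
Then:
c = 3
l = 9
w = 4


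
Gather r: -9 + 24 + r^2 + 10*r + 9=r^2 + 10*r + 24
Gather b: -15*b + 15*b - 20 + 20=0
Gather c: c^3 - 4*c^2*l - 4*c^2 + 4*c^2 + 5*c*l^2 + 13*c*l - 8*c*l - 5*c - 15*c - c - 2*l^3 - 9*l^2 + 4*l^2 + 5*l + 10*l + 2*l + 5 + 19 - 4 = c^3 - 4*c^2*l + c*(5*l^2 + 5*l - 21) - 2*l^3 - 5*l^2 + 17*l + 20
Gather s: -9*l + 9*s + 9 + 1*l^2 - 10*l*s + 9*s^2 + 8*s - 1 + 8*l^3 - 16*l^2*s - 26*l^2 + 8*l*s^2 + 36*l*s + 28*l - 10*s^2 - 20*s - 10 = 8*l^3 - 25*l^2 + 19*l + s^2*(8*l - 1) + s*(-16*l^2 + 26*l - 3) - 2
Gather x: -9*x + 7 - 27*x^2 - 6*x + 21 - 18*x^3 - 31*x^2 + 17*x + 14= -18*x^3 - 58*x^2 + 2*x + 42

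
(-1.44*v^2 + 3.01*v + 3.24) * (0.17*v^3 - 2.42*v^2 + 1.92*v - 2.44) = -0.2448*v^5 + 3.9965*v^4 - 9.4982*v^3 + 1.452*v^2 - 1.1236*v - 7.9056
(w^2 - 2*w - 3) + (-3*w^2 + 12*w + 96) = -2*w^2 + 10*w + 93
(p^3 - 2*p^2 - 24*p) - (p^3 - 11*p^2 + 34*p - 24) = 9*p^2 - 58*p + 24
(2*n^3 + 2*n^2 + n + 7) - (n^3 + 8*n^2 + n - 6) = n^3 - 6*n^2 + 13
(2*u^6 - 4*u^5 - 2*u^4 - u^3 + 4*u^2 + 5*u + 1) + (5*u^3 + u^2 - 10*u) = 2*u^6 - 4*u^5 - 2*u^4 + 4*u^3 + 5*u^2 - 5*u + 1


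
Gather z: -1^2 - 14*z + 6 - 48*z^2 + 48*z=-48*z^2 + 34*z + 5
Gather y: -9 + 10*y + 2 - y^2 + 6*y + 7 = -y^2 + 16*y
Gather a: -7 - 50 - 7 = -64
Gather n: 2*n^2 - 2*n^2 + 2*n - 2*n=0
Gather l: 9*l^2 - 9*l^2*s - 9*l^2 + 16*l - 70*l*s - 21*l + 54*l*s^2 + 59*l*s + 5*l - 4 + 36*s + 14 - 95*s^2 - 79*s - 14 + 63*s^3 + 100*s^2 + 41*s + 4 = -9*l^2*s + l*(54*s^2 - 11*s) + 63*s^3 + 5*s^2 - 2*s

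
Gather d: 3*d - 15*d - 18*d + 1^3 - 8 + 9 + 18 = 20 - 30*d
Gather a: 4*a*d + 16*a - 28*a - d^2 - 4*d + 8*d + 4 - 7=a*(4*d - 12) - d^2 + 4*d - 3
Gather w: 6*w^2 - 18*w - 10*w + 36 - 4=6*w^2 - 28*w + 32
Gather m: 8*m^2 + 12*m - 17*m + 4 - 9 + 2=8*m^2 - 5*m - 3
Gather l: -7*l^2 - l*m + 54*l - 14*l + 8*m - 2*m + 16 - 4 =-7*l^2 + l*(40 - m) + 6*m + 12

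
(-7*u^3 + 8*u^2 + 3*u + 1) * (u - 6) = -7*u^4 + 50*u^3 - 45*u^2 - 17*u - 6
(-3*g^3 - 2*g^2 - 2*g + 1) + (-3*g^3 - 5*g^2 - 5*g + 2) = -6*g^3 - 7*g^2 - 7*g + 3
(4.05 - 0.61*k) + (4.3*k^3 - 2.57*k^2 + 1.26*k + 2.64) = 4.3*k^3 - 2.57*k^2 + 0.65*k + 6.69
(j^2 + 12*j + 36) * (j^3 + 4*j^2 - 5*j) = j^5 + 16*j^4 + 79*j^3 + 84*j^2 - 180*j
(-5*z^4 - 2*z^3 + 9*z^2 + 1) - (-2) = -5*z^4 - 2*z^3 + 9*z^2 + 3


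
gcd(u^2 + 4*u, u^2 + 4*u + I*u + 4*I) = u + 4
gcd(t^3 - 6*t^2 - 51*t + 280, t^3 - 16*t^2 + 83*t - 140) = t - 5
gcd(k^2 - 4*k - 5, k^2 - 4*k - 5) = k^2 - 4*k - 5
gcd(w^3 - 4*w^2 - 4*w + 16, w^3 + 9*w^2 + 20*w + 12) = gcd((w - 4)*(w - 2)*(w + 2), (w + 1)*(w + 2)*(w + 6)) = w + 2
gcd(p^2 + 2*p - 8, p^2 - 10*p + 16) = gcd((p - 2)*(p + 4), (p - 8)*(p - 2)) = p - 2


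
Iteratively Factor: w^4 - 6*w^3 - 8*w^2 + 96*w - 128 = (w + 4)*(w^3 - 10*w^2 + 32*w - 32) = (w - 4)*(w + 4)*(w^2 - 6*w + 8) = (w - 4)*(w - 2)*(w + 4)*(w - 4)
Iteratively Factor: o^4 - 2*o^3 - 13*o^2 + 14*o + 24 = (o + 1)*(o^3 - 3*o^2 - 10*o + 24) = (o - 4)*(o + 1)*(o^2 + o - 6) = (o - 4)*(o + 1)*(o + 3)*(o - 2)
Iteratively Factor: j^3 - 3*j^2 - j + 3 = (j - 1)*(j^2 - 2*j - 3) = (j - 1)*(j + 1)*(j - 3)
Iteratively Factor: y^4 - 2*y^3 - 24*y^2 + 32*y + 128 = (y + 2)*(y^3 - 4*y^2 - 16*y + 64) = (y - 4)*(y + 2)*(y^2 - 16) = (y - 4)*(y + 2)*(y + 4)*(y - 4)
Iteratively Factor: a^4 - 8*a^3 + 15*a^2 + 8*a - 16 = (a - 1)*(a^3 - 7*a^2 + 8*a + 16) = (a - 4)*(a - 1)*(a^2 - 3*a - 4) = (a - 4)*(a - 1)*(a + 1)*(a - 4)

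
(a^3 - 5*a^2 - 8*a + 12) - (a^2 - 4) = a^3 - 6*a^2 - 8*a + 16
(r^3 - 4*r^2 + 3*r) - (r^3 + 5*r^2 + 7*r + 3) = -9*r^2 - 4*r - 3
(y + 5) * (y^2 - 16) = y^3 + 5*y^2 - 16*y - 80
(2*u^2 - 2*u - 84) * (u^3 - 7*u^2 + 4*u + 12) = 2*u^5 - 16*u^4 - 62*u^3 + 604*u^2 - 360*u - 1008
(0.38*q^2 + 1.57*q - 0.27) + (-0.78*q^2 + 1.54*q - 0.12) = -0.4*q^2 + 3.11*q - 0.39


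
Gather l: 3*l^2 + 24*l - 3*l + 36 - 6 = 3*l^2 + 21*l + 30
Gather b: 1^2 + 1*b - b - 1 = 0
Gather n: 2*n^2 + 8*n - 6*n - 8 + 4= 2*n^2 + 2*n - 4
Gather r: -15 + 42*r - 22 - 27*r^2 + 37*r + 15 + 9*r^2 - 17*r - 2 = -18*r^2 + 62*r - 24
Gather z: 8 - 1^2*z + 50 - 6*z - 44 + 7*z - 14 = 0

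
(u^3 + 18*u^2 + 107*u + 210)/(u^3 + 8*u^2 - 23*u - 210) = (u + 5)/(u - 5)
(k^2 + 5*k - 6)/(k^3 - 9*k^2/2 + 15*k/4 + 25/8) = 8*(k^2 + 5*k - 6)/(8*k^3 - 36*k^2 + 30*k + 25)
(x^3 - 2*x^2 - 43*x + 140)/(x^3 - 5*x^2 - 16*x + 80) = (x + 7)/(x + 4)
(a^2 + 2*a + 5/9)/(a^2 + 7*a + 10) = (a^2 + 2*a + 5/9)/(a^2 + 7*a + 10)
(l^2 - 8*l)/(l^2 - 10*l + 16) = l/(l - 2)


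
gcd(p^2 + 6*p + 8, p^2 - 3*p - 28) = p + 4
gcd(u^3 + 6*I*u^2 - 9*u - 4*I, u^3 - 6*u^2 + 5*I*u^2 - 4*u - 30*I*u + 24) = u^2 + 5*I*u - 4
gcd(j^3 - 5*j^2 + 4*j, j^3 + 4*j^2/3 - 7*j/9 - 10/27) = 1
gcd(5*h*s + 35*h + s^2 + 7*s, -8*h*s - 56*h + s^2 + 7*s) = s + 7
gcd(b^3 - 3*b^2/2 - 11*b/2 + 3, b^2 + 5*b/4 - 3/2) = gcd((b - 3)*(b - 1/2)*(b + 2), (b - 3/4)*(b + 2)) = b + 2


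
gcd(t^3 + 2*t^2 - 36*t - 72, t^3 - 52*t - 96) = t^2 + 8*t + 12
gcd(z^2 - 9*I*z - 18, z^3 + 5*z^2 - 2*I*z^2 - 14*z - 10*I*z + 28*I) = 1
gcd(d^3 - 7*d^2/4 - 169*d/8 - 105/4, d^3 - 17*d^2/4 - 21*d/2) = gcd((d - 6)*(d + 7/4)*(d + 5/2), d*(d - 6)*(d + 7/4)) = d^2 - 17*d/4 - 21/2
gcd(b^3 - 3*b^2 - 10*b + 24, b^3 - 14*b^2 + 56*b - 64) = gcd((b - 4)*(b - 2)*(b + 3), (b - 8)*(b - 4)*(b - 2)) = b^2 - 6*b + 8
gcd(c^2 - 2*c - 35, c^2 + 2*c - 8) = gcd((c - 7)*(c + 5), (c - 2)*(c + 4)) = 1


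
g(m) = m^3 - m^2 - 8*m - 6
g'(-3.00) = 25.00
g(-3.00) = -18.00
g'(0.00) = -8.00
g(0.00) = -6.00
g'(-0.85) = -4.13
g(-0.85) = -0.54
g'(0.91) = -7.34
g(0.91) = -13.35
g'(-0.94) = -3.47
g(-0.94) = -0.19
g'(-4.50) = 61.75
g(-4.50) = -81.38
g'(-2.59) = 17.30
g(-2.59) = -9.36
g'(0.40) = -8.32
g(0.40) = -9.30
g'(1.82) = -1.70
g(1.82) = -17.84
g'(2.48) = 5.49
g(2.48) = -16.74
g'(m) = 3*m^2 - 2*m - 8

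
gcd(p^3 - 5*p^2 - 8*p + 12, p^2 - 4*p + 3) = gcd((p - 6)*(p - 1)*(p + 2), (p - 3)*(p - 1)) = p - 1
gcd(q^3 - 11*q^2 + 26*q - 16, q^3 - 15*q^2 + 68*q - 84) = q - 2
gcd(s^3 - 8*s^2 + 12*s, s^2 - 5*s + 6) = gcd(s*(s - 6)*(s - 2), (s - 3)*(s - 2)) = s - 2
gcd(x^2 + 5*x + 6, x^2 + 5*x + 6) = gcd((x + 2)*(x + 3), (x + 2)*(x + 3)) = x^2 + 5*x + 6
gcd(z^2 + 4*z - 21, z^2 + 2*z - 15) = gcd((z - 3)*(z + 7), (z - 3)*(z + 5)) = z - 3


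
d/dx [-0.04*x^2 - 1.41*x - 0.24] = -0.08*x - 1.41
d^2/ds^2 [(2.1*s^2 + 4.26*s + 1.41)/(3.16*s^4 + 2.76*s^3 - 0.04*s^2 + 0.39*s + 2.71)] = (125.81856*s^8 + 620.356032*s^7 + 908.582976*s^6 + 529.342272*s^5 - 353.808288*s^4 - 954.150624*s^3 - 516.767544*s^2 - 60.638688*s + 22.575042)/(31.554496*s^12 + 82.680768*s^11 + 71.016576*s^10 + 30.614544*s^9 + 100.692528*s^8 + 150.44328*s^7 + 61.059332*s^6 + 19.50498*s^5 + 87.119088*s^4 + 60.614811*s^3 + 0.355281*s^2 + 8.592597*s + 19.902511)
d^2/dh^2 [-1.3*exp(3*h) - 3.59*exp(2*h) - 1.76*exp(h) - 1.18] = (-11.7*exp(2*h) - 14.36*exp(h) - 1.76)*exp(h)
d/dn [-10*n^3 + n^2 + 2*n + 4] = -30*n^2 + 2*n + 2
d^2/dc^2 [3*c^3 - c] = 18*c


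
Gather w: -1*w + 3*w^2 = 3*w^2 - w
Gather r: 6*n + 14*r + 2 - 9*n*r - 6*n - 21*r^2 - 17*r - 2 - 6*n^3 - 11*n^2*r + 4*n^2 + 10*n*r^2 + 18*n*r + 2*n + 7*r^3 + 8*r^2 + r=-6*n^3 + 4*n^2 + 2*n + 7*r^3 + r^2*(10*n - 13) + r*(-11*n^2 + 9*n - 2)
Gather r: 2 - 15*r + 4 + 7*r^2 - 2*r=7*r^2 - 17*r + 6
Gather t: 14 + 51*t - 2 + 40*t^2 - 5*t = 40*t^2 + 46*t + 12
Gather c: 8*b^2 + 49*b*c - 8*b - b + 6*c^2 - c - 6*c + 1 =8*b^2 - 9*b + 6*c^2 + c*(49*b - 7) + 1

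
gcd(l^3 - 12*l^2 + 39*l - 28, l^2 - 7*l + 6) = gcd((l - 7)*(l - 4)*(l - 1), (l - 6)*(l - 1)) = l - 1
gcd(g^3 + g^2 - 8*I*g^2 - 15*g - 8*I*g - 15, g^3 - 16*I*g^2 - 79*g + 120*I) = g^2 - 8*I*g - 15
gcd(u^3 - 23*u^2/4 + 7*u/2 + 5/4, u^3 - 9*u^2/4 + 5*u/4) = u - 1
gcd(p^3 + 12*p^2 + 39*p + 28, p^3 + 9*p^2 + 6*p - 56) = p^2 + 11*p + 28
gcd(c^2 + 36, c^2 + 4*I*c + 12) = c + 6*I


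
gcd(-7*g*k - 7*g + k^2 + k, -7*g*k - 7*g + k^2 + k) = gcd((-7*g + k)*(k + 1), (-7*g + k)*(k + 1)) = 7*g*k + 7*g - k^2 - k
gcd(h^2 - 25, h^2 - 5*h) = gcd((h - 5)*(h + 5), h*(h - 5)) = h - 5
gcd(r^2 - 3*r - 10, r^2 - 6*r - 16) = r + 2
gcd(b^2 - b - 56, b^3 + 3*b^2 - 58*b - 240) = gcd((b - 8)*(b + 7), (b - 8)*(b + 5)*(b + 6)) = b - 8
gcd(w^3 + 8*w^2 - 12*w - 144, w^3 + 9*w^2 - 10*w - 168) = w^2 + 2*w - 24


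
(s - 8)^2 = s^2 - 16*s + 64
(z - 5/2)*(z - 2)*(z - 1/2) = z^3 - 5*z^2 + 29*z/4 - 5/2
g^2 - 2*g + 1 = (g - 1)^2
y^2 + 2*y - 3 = (y - 1)*(y + 3)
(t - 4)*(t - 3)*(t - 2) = t^3 - 9*t^2 + 26*t - 24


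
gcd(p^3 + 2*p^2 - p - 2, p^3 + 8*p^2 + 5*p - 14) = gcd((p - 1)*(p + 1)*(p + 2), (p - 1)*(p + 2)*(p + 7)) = p^2 + p - 2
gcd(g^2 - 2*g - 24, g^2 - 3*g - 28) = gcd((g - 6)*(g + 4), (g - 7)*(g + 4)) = g + 4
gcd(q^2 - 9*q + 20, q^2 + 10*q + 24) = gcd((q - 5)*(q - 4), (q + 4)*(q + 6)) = 1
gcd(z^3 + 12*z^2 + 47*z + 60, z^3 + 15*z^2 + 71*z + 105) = z^2 + 8*z + 15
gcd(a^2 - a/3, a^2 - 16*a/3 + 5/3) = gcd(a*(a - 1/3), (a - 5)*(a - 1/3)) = a - 1/3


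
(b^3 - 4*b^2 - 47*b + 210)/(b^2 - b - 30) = (b^2 + 2*b - 35)/(b + 5)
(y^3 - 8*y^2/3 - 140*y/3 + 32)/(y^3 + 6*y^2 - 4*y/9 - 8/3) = 3*(y - 8)/(3*y + 2)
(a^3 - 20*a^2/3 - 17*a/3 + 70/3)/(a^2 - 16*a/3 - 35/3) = (3*a^2 + a - 10)/(3*a + 5)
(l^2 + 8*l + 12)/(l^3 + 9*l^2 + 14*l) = (l + 6)/(l*(l + 7))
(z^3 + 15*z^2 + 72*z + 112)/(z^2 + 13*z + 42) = (z^2 + 8*z + 16)/(z + 6)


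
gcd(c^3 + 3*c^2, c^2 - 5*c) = c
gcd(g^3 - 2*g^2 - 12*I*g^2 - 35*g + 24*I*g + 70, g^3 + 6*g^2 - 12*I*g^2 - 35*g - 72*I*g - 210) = g^2 - 12*I*g - 35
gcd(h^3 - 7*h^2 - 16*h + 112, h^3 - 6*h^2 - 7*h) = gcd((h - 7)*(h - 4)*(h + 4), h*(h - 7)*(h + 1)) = h - 7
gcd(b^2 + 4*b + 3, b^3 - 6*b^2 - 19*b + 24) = b + 3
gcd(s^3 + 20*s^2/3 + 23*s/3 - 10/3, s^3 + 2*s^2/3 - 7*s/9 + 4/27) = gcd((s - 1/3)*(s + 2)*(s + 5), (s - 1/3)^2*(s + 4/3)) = s - 1/3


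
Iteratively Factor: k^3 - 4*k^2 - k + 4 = (k - 1)*(k^2 - 3*k - 4) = (k - 1)*(k + 1)*(k - 4)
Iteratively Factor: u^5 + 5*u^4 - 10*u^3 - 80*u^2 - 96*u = (u)*(u^4 + 5*u^3 - 10*u^2 - 80*u - 96) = u*(u + 3)*(u^3 + 2*u^2 - 16*u - 32) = u*(u + 3)*(u + 4)*(u^2 - 2*u - 8) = u*(u + 2)*(u + 3)*(u + 4)*(u - 4)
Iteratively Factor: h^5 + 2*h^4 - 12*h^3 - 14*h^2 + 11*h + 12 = (h - 3)*(h^4 + 5*h^3 + 3*h^2 - 5*h - 4) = (h - 3)*(h - 1)*(h^3 + 6*h^2 + 9*h + 4) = (h - 3)*(h - 1)*(h + 1)*(h^2 + 5*h + 4) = (h - 3)*(h - 1)*(h + 1)*(h + 4)*(h + 1)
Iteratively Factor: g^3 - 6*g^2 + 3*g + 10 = (g + 1)*(g^2 - 7*g + 10) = (g - 5)*(g + 1)*(g - 2)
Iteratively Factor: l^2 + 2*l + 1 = (l + 1)*(l + 1)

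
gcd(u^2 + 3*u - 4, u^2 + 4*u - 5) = u - 1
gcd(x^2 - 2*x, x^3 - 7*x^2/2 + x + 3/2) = 1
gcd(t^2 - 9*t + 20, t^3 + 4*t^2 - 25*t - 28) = t - 4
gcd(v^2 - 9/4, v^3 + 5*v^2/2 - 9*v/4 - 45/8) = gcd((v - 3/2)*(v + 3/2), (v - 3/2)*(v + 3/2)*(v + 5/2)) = v^2 - 9/4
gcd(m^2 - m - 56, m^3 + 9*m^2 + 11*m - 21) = m + 7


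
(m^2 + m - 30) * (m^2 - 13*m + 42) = m^4 - 12*m^3 - m^2 + 432*m - 1260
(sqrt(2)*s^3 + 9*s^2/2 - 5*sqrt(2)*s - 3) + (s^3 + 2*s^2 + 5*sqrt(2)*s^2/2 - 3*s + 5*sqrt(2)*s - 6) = s^3 + sqrt(2)*s^3 + 5*sqrt(2)*s^2/2 + 13*s^2/2 - 3*s - 9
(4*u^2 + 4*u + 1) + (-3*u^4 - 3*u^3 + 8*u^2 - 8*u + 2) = -3*u^4 - 3*u^3 + 12*u^2 - 4*u + 3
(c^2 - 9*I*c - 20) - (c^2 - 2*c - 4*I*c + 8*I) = 2*c - 5*I*c - 20 - 8*I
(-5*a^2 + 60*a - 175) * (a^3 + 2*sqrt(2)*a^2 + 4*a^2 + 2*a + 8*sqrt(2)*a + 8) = -5*a^5 - 10*sqrt(2)*a^4 + 40*a^4 + 55*a^3 + 80*sqrt(2)*a^3 - 620*a^2 + 130*sqrt(2)*a^2 - 1400*sqrt(2)*a + 130*a - 1400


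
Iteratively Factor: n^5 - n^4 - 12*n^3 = (n + 3)*(n^4 - 4*n^3) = (n - 4)*(n + 3)*(n^3) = n*(n - 4)*(n + 3)*(n^2) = n^2*(n - 4)*(n + 3)*(n)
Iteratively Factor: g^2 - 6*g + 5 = (g - 1)*(g - 5)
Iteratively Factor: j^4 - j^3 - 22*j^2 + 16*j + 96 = (j + 2)*(j^3 - 3*j^2 - 16*j + 48) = (j + 2)*(j + 4)*(j^2 - 7*j + 12) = (j - 3)*(j + 2)*(j + 4)*(j - 4)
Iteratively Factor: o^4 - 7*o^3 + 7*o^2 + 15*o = (o)*(o^3 - 7*o^2 + 7*o + 15) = o*(o - 5)*(o^2 - 2*o - 3) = o*(o - 5)*(o + 1)*(o - 3)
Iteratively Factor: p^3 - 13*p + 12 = (p - 3)*(p^2 + 3*p - 4) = (p - 3)*(p - 1)*(p + 4)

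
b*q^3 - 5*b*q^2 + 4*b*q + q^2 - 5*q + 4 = (q - 4)*(q - 1)*(b*q + 1)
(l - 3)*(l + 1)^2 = l^3 - l^2 - 5*l - 3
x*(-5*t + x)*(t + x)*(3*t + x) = -15*t^3*x - 17*t^2*x^2 - t*x^3 + x^4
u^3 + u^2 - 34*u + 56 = (u - 4)*(u - 2)*(u + 7)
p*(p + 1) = p^2 + p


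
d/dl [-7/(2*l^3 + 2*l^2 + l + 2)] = 7*(6*l^2 + 4*l + 1)/(2*l^3 + 2*l^2 + l + 2)^2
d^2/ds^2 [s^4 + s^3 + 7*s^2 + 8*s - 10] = 12*s^2 + 6*s + 14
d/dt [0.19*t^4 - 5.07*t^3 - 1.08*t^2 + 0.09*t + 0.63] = 0.76*t^3 - 15.21*t^2 - 2.16*t + 0.09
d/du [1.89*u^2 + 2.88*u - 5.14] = 3.78*u + 2.88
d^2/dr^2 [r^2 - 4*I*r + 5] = 2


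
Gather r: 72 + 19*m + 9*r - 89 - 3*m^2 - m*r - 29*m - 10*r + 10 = -3*m^2 - 10*m + r*(-m - 1) - 7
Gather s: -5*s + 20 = 20 - 5*s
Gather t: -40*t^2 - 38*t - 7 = -40*t^2 - 38*t - 7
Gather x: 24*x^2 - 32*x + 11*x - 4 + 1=24*x^2 - 21*x - 3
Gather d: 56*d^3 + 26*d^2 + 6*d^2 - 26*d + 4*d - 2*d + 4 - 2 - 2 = 56*d^3 + 32*d^2 - 24*d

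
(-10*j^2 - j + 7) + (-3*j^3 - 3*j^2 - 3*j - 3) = -3*j^3 - 13*j^2 - 4*j + 4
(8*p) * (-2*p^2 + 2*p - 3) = -16*p^3 + 16*p^2 - 24*p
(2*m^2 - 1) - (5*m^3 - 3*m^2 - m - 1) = -5*m^3 + 5*m^2 + m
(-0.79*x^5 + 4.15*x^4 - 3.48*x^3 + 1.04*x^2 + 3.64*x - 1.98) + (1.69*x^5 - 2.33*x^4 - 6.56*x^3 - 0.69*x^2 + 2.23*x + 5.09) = 0.9*x^5 + 1.82*x^4 - 10.04*x^3 + 0.35*x^2 + 5.87*x + 3.11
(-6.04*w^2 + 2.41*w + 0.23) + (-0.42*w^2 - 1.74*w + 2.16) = -6.46*w^2 + 0.67*w + 2.39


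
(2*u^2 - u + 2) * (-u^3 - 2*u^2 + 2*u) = -2*u^5 - 3*u^4 + 4*u^3 - 6*u^2 + 4*u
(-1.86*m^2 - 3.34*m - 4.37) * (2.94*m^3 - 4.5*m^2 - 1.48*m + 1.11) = -5.4684*m^5 - 1.4496*m^4 + 4.935*m^3 + 22.5436*m^2 + 2.7602*m - 4.8507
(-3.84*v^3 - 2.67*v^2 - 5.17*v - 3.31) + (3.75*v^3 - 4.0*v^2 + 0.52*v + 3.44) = -0.0899999999999999*v^3 - 6.67*v^2 - 4.65*v + 0.13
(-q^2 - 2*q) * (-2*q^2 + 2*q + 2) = 2*q^4 + 2*q^3 - 6*q^2 - 4*q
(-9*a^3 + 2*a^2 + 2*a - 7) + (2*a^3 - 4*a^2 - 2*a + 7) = -7*a^3 - 2*a^2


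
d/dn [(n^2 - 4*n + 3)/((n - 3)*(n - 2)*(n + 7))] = (-n^2 + 2*n - 9)/(n^4 + 10*n^3 - 3*n^2 - 140*n + 196)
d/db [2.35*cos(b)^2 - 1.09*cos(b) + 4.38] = (1.09 - 4.7*cos(b))*sin(b)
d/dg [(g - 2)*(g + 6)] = 2*g + 4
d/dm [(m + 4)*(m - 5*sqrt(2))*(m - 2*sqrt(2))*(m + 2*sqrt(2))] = 4*m^3 - 15*sqrt(2)*m^2 + 12*m^2 - 40*sqrt(2)*m - 16*m - 32 + 40*sqrt(2)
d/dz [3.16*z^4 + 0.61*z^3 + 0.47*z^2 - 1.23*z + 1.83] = 12.64*z^3 + 1.83*z^2 + 0.94*z - 1.23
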